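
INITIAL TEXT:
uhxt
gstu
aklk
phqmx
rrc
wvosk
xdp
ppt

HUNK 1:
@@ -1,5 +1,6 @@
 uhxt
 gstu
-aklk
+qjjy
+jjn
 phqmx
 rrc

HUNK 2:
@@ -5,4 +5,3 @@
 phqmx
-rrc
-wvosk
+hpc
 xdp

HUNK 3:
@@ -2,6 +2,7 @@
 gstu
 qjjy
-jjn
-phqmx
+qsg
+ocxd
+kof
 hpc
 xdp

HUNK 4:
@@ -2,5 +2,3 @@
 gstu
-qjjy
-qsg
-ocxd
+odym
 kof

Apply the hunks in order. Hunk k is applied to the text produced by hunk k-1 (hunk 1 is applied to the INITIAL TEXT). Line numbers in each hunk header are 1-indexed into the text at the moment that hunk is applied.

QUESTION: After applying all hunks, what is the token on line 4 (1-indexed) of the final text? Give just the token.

Answer: kof

Derivation:
Hunk 1: at line 1 remove [aklk] add [qjjy,jjn] -> 9 lines: uhxt gstu qjjy jjn phqmx rrc wvosk xdp ppt
Hunk 2: at line 5 remove [rrc,wvosk] add [hpc] -> 8 lines: uhxt gstu qjjy jjn phqmx hpc xdp ppt
Hunk 3: at line 2 remove [jjn,phqmx] add [qsg,ocxd,kof] -> 9 lines: uhxt gstu qjjy qsg ocxd kof hpc xdp ppt
Hunk 4: at line 2 remove [qjjy,qsg,ocxd] add [odym] -> 7 lines: uhxt gstu odym kof hpc xdp ppt
Final line 4: kof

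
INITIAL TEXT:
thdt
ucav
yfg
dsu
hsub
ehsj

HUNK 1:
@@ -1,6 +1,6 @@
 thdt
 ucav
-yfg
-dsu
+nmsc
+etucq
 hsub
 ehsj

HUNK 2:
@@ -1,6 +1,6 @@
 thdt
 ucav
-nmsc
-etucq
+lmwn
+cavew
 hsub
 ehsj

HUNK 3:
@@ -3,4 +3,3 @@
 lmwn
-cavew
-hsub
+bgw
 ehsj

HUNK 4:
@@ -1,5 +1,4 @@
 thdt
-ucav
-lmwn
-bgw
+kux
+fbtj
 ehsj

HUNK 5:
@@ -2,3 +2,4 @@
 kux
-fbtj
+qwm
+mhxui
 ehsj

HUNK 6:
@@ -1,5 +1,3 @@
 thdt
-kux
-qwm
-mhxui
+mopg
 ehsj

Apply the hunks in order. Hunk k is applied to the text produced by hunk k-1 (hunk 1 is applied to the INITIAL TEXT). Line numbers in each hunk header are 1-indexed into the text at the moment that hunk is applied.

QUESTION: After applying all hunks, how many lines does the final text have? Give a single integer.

Hunk 1: at line 1 remove [yfg,dsu] add [nmsc,etucq] -> 6 lines: thdt ucav nmsc etucq hsub ehsj
Hunk 2: at line 1 remove [nmsc,etucq] add [lmwn,cavew] -> 6 lines: thdt ucav lmwn cavew hsub ehsj
Hunk 3: at line 3 remove [cavew,hsub] add [bgw] -> 5 lines: thdt ucav lmwn bgw ehsj
Hunk 4: at line 1 remove [ucav,lmwn,bgw] add [kux,fbtj] -> 4 lines: thdt kux fbtj ehsj
Hunk 5: at line 2 remove [fbtj] add [qwm,mhxui] -> 5 lines: thdt kux qwm mhxui ehsj
Hunk 6: at line 1 remove [kux,qwm,mhxui] add [mopg] -> 3 lines: thdt mopg ehsj
Final line count: 3

Answer: 3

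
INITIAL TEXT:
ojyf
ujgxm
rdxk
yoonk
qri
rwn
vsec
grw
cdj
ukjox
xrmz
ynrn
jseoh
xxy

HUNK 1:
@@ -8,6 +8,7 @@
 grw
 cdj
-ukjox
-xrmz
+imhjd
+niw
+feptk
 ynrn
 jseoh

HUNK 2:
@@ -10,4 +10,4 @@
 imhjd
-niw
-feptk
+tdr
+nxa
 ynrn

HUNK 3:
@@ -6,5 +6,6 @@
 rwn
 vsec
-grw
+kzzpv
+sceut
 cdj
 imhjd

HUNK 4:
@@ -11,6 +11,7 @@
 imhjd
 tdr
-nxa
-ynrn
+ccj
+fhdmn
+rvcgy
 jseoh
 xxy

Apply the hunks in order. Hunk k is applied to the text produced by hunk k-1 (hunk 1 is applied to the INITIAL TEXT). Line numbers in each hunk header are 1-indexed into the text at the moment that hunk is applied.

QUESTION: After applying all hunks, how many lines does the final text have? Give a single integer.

Answer: 17

Derivation:
Hunk 1: at line 8 remove [ukjox,xrmz] add [imhjd,niw,feptk] -> 15 lines: ojyf ujgxm rdxk yoonk qri rwn vsec grw cdj imhjd niw feptk ynrn jseoh xxy
Hunk 2: at line 10 remove [niw,feptk] add [tdr,nxa] -> 15 lines: ojyf ujgxm rdxk yoonk qri rwn vsec grw cdj imhjd tdr nxa ynrn jseoh xxy
Hunk 3: at line 6 remove [grw] add [kzzpv,sceut] -> 16 lines: ojyf ujgxm rdxk yoonk qri rwn vsec kzzpv sceut cdj imhjd tdr nxa ynrn jseoh xxy
Hunk 4: at line 11 remove [nxa,ynrn] add [ccj,fhdmn,rvcgy] -> 17 lines: ojyf ujgxm rdxk yoonk qri rwn vsec kzzpv sceut cdj imhjd tdr ccj fhdmn rvcgy jseoh xxy
Final line count: 17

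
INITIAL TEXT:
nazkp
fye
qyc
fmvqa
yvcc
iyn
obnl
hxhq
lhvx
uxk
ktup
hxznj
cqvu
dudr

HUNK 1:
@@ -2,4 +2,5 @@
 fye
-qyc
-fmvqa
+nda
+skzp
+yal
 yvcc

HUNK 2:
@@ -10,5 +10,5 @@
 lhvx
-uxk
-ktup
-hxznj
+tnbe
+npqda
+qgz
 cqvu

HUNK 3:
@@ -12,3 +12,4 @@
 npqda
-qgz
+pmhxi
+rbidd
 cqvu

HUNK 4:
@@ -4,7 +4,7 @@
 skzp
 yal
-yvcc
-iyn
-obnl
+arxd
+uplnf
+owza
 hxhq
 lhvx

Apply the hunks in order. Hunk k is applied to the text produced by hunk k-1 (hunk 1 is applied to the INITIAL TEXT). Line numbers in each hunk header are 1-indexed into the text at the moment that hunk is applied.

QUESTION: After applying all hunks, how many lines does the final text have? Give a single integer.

Answer: 16

Derivation:
Hunk 1: at line 2 remove [qyc,fmvqa] add [nda,skzp,yal] -> 15 lines: nazkp fye nda skzp yal yvcc iyn obnl hxhq lhvx uxk ktup hxznj cqvu dudr
Hunk 2: at line 10 remove [uxk,ktup,hxznj] add [tnbe,npqda,qgz] -> 15 lines: nazkp fye nda skzp yal yvcc iyn obnl hxhq lhvx tnbe npqda qgz cqvu dudr
Hunk 3: at line 12 remove [qgz] add [pmhxi,rbidd] -> 16 lines: nazkp fye nda skzp yal yvcc iyn obnl hxhq lhvx tnbe npqda pmhxi rbidd cqvu dudr
Hunk 4: at line 4 remove [yvcc,iyn,obnl] add [arxd,uplnf,owza] -> 16 lines: nazkp fye nda skzp yal arxd uplnf owza hxhq lhvx tnbe npqda pmhxi rbidd cqvu dudr
Final line count: 16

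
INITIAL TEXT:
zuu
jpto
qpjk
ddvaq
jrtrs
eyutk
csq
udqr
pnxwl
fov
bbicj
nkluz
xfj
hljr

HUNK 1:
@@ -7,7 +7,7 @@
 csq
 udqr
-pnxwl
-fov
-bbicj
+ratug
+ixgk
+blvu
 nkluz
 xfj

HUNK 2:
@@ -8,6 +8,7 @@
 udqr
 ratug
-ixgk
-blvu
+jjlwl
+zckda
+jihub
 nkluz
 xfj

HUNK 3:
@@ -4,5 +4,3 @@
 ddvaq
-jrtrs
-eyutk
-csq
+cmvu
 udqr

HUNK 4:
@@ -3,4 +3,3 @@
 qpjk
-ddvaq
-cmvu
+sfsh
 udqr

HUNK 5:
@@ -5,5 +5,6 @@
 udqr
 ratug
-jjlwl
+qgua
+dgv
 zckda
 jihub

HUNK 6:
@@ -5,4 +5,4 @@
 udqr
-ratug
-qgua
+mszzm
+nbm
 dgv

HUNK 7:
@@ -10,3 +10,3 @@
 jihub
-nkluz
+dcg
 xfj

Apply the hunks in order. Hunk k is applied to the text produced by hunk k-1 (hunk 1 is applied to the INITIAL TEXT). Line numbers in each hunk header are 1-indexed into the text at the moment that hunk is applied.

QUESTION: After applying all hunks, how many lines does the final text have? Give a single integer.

Hunk 1: at line 7 remove [pnxwl,fov,bbicj] add [ratug,ixgk,blvu] -> 14 lines: zuu jpto qpjk ddvaq jrtrs eyutk csq udqr ratug ixgk blvu nkluz xfj hljr
Hunk 2: at line 8 remove [ixgk,blvu] add [jjlwl,zckda,jihub] -> 15 lines: zuu jpto qpjk ddvaq jrtrs eyutk csq udqr ratug jjlwl zckda jihub nkluz xfj hljr
Hunk 3: at line 4 remove [jrtrs,eyutk,csq] add [cmvu] -> 13 lines: zuu jpto qpjk ddvaq cmvu udqr ratug jjlwl zckda jihub nkluz xfj hljr
Hunk 4: at line 3 remove [ddvaq,cmvu] add [sfsh] -> 12 lines: zuu jpto qpjk sfsh udqr ratug jjlwl zckda jihub nkluz xfj hljr
Hunk 5: at line 5 remove [jjlwl] add [qgua,dgv] -> 13 lines: zuu jpto qpjk sfsh udqr ratug qgua dgv zckda jihub nkluz xfj hljr
Hunk 6: at line 5 remove [ratug,qgua] add [mszzm,nbm] -> 13 lines: zuu jpto qpjk sfsh udqr mszzm nbm dgv zckda jihub nkluz xfj hljr
Hunk 7: at line 10 remove [nkluz] add [dcg] -> 13 lines: zuu jpto qpjk sfsh udqr mszzm nbm dgv zckda jihub dcg xfj hljr
Final line count: 13

Answer: 13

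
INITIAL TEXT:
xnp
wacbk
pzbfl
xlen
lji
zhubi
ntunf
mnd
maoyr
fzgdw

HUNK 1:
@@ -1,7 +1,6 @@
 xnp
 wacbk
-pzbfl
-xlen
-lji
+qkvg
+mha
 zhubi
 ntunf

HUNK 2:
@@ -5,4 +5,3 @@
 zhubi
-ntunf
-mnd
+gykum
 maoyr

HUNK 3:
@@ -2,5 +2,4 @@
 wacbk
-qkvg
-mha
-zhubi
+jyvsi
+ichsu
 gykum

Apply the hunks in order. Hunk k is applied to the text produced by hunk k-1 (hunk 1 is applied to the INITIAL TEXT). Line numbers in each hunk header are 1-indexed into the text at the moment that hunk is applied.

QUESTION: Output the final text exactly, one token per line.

Answer: xnp
wacbk
jyvsi
ichsu
gykum
maoyr
fzgdw

Derivation:
Hunk 1: at line 1 remove [pzbfl,xlen,lji] add [qkvg,mha] -> 9 lines: xnp wacbk qkvg mha zhubi ntunf mnd maoyr fzgdw
Hunk 2: at line 5 remove [ntunf,mnd] add [gykum] -> 8 lines: xnp wacbk qkvg mha zhubi gykum maoyr fzgdw
Hunk 3: at line 2 remove [qkvg,mha,zhubi] add [jyvsi,ichsu] -> 7 lines: xnp wacbk jyvsi ichsu gykum maoyr fzgdw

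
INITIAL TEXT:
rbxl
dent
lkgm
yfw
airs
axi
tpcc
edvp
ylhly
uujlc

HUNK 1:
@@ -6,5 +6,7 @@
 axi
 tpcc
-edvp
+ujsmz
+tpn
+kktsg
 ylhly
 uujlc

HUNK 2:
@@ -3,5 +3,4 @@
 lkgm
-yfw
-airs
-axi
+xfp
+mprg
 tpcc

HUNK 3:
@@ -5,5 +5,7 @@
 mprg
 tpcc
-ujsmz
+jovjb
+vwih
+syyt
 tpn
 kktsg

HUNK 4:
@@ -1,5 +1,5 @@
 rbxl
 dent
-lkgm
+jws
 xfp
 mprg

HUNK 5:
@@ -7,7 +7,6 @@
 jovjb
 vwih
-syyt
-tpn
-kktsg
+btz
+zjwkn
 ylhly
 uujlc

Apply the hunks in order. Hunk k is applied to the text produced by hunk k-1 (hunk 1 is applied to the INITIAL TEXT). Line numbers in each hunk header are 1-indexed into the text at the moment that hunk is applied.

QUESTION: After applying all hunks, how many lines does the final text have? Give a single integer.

Answer: 12

Derivation:
Hunk 1: at line 6 remove [edvp] add [ujsmz,tpn,kktsg] -> 12 lines: rbxl dent lkgm yfw airs axi tpcc ujsmz tpn kktsg ylhly uujlc
Hunk 2: at line 3 remove [yfw,airs,axi] add [xfp,mprg] -> 11 lines: rbxl dent lkgm xfp mprg tpcc ujsmz tpn kktsg ylhly uujlc
Hunk 3: at line 5 remove [ujsmz] add [jovjb,vwih,syyt] -> 13 lines: rbxl dent lkgm xfp mprg tpcc jovjb vwih syyt tpn kktsg ylhly uujlc
Hunk 4: at line 1 remove [lkgm] add [jws] -> 13 lines: rbxl dent jws xfp mprg tpcc jovjb vwih syyt tpn kktsg ylhly uujlc
Hunk 5: at line 7 remove [syyt,tpn,kktsg] add [btz,zjwkn] -> 12 lines: rbxl dent jws xfp mprg tpcc jovjb vwih btz zjwkn ylhly uujlc
Final line count: 12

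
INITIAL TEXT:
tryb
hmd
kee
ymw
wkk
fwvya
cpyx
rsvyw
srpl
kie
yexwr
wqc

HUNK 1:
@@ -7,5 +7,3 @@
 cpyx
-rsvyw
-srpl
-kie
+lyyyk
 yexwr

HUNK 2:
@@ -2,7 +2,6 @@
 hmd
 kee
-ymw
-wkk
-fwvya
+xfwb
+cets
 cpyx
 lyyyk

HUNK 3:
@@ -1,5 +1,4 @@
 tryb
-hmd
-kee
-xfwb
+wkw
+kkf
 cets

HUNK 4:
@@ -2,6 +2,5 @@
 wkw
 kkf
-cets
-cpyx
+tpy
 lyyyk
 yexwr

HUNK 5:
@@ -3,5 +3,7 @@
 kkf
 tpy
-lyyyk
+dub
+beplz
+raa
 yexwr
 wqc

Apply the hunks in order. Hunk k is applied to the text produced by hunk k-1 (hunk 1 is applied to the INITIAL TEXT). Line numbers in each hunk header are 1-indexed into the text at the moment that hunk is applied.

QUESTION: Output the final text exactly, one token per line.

Hunk 1: at line 7 remove [rsvyw,srpl,kie] add [lyyyk] -> 10 lines: tryb hmd kee ymw wkk fwvya cpyx lyyyk yexwr wqc
Hunk 2: at line 2 remove [ymw,wkk,fwvya] add [xfwb,cets] -> 9 lines: tryb hmd kee xfwb cets cpyx lyyyk yexwr wqc
Hunk 3: at line 1 remove [hmd,kee,xfwb] add [wkw,kkf] -> 8 lines: tryb wkw kkf cets cpyx lyyyk yexwr wqc
Hunk 4: at line 2 remove [cets,cpyx] add [tpy] -> 7 lines: tryb wkw kkf tpy lyyyk yexwr wqc
Hunk 5: at line 3 remove [lyyyk] add [dub,beplz,raa] -> 9 lines: tryb wkw kkf tpy dub beplz raa yexwr wqc

Answer: tryb
wkw
kkf
tpy
dub
beplz
raa
yexwr
wqc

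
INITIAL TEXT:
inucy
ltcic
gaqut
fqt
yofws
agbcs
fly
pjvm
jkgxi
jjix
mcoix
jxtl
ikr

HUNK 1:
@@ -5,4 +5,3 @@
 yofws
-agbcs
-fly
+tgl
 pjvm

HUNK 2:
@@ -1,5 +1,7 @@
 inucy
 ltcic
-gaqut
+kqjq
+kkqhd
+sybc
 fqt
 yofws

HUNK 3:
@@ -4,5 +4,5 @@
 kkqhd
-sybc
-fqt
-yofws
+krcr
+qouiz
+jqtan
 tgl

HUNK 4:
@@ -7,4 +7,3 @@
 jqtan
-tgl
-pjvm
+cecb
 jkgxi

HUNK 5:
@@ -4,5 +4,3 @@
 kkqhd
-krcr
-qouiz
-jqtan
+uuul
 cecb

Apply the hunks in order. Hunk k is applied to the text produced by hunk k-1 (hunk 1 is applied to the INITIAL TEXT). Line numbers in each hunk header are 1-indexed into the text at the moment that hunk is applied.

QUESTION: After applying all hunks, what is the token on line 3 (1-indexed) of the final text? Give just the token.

Hunk 1: at line 5 remove [agbcs,fly] add [tgl] -> 12 lines: inucy ltcic gaqut fqt yofws tgl pjvm jkgxi jjix mcoix jxtl ikr
Hunk 2: at line 1 remove [gaqut] add [kqjq,kkqhd,sybc] -> 14 lines: inucy ltcic kqjq kkqhd sybc fqt yofws tgl pjvm jkgxi jjix mcoix jxtl ikr
Hunk 3: at line 4 remove [sybc,fqt,yofws] add [krcr,qouiz,jqtan] -> 14 lines: inucy ltcic kqjq kkqhd krcr qouiz jqtan tgl pjvm jkgxi jjix mcoix jxtl ikr
Hunk 4: at line 7 remove [tgl,pjvm] add [cecb] -> 13 lines: inucy ltcic kqjq kkqhd krcr qouiz jqtan cecb jkgxi jjix mcoix jxtl ikr
Hunk 5: at line 4 remove [krcr,qouiz,jqtan] add [uuul] -> 11 lines: inucy ltcic kqjq kkqhd uuul cecb jkgxi jjix mcoix jxtl ikr
Final line 3: kqjq

Answer: kqjq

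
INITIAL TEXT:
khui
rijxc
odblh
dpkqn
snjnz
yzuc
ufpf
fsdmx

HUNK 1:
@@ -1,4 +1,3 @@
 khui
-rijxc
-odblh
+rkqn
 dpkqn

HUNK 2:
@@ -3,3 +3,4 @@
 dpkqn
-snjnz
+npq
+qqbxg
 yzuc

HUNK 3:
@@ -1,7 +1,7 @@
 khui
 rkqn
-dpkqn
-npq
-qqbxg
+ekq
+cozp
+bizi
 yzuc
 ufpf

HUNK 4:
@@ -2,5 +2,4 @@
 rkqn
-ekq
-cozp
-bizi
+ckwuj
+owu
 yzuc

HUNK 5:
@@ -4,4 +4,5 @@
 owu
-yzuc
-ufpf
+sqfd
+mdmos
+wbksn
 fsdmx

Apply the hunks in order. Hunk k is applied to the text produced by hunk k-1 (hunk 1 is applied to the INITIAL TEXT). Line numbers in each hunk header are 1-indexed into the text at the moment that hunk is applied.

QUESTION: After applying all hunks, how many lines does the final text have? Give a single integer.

Answer: 8

Derivation:
Hunk 1: at line 1 remove [rijxc,odblh] add [rkqn] -> 7 lines: khui rkqn dpkqn snjnz yzuc ufpf fsdmx
Hunk 2: at line 3 remove [snjnz] add [npq,qqbxg] -> 8 lines: khui rkqn dpkqn npq qqbxg yzuc ufpf fsdmx
Hunk 3: at line 1 remove [dpkqn,npq,qqbxg] add [ekq,cozp,bizi] -> 8 lines: khui rkqn ekq cozp bizi yzuc ufpf fsdmx
Hunk 4: at line 2 remove [ekq,cozp,bizi] add [ckwuj,owu] -> 7 lines: khui rkqn ckwuj owu yzuc ufpf fsdmx
Hunk 5: at line 4 remove [yzuc,ufpf] add [sqfd,mdmos,wbksn] -> 8 lines: khui rkqn ckwuj owu sqfd mdmos wbksn fsdmx
Final line count: 8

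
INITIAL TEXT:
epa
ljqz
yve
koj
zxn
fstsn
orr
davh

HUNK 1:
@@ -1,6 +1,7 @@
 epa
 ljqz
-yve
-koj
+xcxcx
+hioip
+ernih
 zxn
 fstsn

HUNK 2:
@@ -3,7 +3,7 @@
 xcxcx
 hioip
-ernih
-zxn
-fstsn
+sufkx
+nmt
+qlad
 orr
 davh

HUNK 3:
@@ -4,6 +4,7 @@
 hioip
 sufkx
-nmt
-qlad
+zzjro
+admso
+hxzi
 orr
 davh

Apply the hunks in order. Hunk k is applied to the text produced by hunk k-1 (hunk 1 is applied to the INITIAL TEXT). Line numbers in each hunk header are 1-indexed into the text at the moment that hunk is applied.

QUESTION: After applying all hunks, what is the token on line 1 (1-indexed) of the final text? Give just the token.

Hunk 1: at line 1 remove [yve,koj] add [xcxcx,hioip,ernih] -> 9 lines: epa ljqz xcxcx hioip ernih zxn fstsn orr davh
Hunk 2: at line 3 remove [ernih,zxn,fstsn] add [sufkx,nmt,qlad] -> 9 lines: epa ljqz xcxcx hioip sufkx nmt qlad orr davh
Hunk 3: at line 4 remove [nmt,qlad] add [zzjro,admso,hxzi] -> 10 lines: epa ljqz xcxcx hioip sufkx zzjro admso hxzi orr davh
Final line 1: epa

Answer: epa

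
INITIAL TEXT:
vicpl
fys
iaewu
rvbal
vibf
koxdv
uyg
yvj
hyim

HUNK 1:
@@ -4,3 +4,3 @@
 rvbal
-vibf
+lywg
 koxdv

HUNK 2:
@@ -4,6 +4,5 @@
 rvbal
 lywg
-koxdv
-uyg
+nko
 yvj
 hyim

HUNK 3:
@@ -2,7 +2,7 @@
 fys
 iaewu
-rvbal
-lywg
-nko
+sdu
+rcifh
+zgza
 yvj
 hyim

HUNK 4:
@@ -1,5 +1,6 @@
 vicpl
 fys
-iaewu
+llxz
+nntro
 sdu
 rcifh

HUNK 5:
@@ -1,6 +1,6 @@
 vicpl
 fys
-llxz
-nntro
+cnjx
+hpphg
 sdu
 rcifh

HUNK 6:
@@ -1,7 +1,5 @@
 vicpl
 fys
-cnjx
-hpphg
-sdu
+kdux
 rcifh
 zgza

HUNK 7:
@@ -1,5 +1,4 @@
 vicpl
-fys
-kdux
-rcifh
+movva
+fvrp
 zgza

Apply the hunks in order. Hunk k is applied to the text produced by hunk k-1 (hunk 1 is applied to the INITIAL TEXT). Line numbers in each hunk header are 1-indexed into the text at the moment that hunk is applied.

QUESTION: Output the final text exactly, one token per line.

Answer: vicpl
movva
fvrp
zgza
yvj
hyim

Derivation:
Hunk 1: at line 4 remove [vibf] add [lywg] -> 9 lines: vicpl fys iaewu rvbal lywg koxdv uyg yvj hyim
Hunk 2: at line 4 remove [koxdv,uyg] add [nko] -> 8 lines: vicpl fys iaewu rvbal lywg nko yvj hyim
Hunk 3: at line 2 remove [rvbal,lywg,nko] add [sdu,rcifh,zgza] -> 8 lines: vicpl fys iaewu sdu rcifh zgza yvj hyim
Hunk 4: at line 1 remove [iaewu] add [llxz,nntro] -> 9 lines: vicpl fys llxz nntro sdu rcifh zgza yvj hyim
Hunk 5: at line 1 remove [llxz,nntro] add [cnjx,hpphg] -> 9 lines: vicpl fys cnjx hpphg sdu rcifh zgza yvj hyim
Hunk 6: at line 1 remove [cnjx,hpphg,sdu] add [kdux] -> 7 lines: vicpl fys kdux rcifh zgza yvj hyim
Hunk 7: at line 1 remove [fys,kdux,rcifh] add [movva,fvrp] -> 6 lines: vicpl movva fvrp zgza yvj hyim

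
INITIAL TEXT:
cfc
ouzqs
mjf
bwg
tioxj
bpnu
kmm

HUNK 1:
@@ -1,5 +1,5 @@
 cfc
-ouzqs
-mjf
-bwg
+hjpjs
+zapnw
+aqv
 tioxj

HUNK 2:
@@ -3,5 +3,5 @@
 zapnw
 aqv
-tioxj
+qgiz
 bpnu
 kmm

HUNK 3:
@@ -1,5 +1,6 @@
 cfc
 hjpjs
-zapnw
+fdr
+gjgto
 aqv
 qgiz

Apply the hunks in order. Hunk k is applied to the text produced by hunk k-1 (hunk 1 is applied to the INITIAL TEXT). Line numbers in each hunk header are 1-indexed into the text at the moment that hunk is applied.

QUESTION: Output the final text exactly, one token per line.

Answer: cfc
hjpjs
fdr
gjgto
aqv
qgiz
bpnu
kmm

Derivation:
Hunk 1: at line 1 remove [ouzqs,mjf,bwg] add [hjpjs,zapnw,aqv] -> 7 lines: cfc hjpjs zapnw aqv tioxj bpnu kmm
Hunk 2: at line 3 remove [tioxj] add [qgiz] -> 7 lines: cfc hjpjs zapnw aqv qgiz bpnu kmm
Hunk 3: at line 1 remove [zapnw] add [fdr,gjgto] -> 8 lines: cfc hjpjs fdr gjgto aqv qgiz bpnu kmm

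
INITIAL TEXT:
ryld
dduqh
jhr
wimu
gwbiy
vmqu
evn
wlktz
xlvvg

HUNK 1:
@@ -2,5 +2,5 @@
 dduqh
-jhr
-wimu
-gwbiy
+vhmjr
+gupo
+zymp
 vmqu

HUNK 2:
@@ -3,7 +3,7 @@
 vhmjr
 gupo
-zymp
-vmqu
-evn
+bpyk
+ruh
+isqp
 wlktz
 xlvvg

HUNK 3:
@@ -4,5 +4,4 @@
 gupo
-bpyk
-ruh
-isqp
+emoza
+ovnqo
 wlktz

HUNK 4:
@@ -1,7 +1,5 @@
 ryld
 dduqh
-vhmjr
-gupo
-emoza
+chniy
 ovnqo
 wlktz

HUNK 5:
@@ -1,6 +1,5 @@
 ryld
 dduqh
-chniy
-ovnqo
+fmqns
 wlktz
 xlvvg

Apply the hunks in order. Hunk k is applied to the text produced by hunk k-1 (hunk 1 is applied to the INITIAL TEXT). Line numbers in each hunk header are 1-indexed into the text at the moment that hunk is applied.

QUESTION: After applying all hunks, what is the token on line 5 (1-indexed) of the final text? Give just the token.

Hunk 1: at line 2 remove [jhr,wimu,gwbiy] add [vhmjr,gupo,zymp] -> 9 lines: ryld dduqh vhmjr gupo zymp vmqu evn wlktz xlvvg
Hunk 2: at line 3 remove [zymp,vmqu,evn] add [bpyk,ruh,isqp] -> 9 lines: ryld dduqh vhmjr gupo bpyk ruh isqp wlktz xlvvg
Hunk 3: at line 4 remove [bpyk,ruh,isqp] add [emoza,ovnqo] -> 8 lines: ryld dduqh vhmjr gupo emoza ovnqo wlktz xlvvg
Hunk 4: at line 1 remove [vhmjr,gupo,emoza] add [chniy] -> 6 lines: ryld dduqh chniy ovnqo wlktz xlvvg
Hunk 5: at line 1 remove [chniy,ovnqo] add [fmqns] -> 5 lines: ryld dduqh fmqns wlktz xlvvg
Final line 5: xlvvg

Answer: xlvvg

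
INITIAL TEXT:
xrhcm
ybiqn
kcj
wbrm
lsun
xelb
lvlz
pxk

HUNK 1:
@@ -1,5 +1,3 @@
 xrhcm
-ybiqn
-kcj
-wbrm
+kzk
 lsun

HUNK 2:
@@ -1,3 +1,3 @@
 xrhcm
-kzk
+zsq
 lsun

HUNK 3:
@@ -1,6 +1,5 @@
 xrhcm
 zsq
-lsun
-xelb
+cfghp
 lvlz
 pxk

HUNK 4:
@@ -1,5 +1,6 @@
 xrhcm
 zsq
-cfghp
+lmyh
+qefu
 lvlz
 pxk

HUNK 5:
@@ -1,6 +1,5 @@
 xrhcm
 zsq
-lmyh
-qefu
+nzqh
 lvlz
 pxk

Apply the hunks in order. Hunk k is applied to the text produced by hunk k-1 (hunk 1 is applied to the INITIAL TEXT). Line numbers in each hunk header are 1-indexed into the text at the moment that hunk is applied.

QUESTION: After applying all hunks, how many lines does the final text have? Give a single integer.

Hunk 1: at line 1 remove [ybiqn,kcj,wbrm] add [kzk] -> 6 lines: xrhcm kzk lsun xelb lvlz pxk
Hunk 2: at line 1 remove [kzk] add [zsq] -> 6 lines: xrhcm zsq lsun xelb lvlz pxk
Hunk 3: at line 1 remove [lsun,xelb] add [cfghp] -> 5 lines: xrhcm zsq cfghp lvlz pxk
Hunk 4: at line 1 remove [cfghp] add [lmyh,qefu] -> 6 lines: xrhcm zsq lmyh qefu lvlz pxk
Hunk 5: at line 1 remove [lmyh,qefu] add [nzqh] -> 5 lines: xrhcm zsq nzqh lvlz pxk
Final line count: 5

Answer: 5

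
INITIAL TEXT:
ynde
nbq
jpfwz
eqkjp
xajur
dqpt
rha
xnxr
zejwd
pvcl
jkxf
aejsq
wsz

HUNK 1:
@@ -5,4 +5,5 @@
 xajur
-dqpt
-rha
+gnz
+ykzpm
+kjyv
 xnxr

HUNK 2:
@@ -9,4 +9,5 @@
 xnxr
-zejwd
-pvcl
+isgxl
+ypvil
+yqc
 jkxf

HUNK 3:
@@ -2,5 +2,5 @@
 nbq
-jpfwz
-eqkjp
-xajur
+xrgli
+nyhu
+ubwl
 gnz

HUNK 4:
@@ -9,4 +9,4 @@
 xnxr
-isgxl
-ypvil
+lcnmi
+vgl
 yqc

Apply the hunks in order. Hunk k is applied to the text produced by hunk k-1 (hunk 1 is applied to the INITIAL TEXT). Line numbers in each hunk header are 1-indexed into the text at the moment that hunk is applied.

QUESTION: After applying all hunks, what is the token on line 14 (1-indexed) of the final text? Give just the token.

Hunk 1: at line 5 remove [dqpt,rha] add [gnz,ykzpm,kjyv] -> 14 lines: ynde nbq jpfwz eqkjp xajur gnz ykzpm kjyv xnxr zejwd pvcl jkxf aejsq wsz
Hunk 2: at line 9 remove [zejwd,pvcl] add [isgxl,ypvil,yqc] -> 15 lines: ynde nbq jpfwz eqkjp xajur gnz ykzpm kjyv xnxr isgxl ypvil yqc jkxf aejsq wsz
Hunk 3: at line 2 remove [jpfwz,eqkjp,xajur] add [xrgli,nyhu,ubwl] -> 15 lines: ynde nbq xrgli nyhu ubwl gnz ykzpm kjyv xnxr isgxl ypvil yqc jkxf aejsq wsz
Hunk 4: at line 9 remove [isgxl,ypvil] add [lcnmi,vgl] -> 15 lines: ynde nbq xrgli nyhu ubwl gnz ykzpm kjyv xnxr lcnmi vgl yqc jkxf aejsq wsz
Final line 14: aejsq

Answer: aejsq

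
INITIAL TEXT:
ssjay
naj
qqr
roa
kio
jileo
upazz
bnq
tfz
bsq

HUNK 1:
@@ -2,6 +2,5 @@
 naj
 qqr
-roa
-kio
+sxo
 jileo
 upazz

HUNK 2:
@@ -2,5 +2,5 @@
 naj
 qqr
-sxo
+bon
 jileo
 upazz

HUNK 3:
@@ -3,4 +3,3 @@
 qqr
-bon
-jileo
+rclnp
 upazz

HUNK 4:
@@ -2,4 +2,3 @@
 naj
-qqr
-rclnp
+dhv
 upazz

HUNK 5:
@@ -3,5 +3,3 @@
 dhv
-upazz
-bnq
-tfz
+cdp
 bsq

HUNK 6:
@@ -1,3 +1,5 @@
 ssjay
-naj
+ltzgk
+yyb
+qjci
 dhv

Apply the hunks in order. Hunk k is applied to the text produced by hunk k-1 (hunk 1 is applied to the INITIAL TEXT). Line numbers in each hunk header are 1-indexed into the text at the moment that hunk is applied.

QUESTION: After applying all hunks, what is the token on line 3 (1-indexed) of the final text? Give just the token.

Answer: yyb

Derivation:
Hunk 1: at line 2 remove [roa,kio] add [sxo] -> 9 lines: ssjay naj qqr sxo jileo upazz bnq tfz bsq
Hunk 2: at line 2 remove [sxo] add [bon] -> 9 lines: ssjay naj qqr bon jileo upazz bnq tfz bsq
Hunk 3: at line 3 remove [bon,jileo] add [rclnp] -> 8 lines: ssjay naj qqr rclnp upazz bnq tfz bsq
Hunk 4: at line 2 remove [qqr,rclnp] add [dhv] -> 7 lines: ssjay naj dhv upazz bnq tfz bsq
Hunk 5: at line 3 remove [upazz,bnq,tfz] add [cdp] -> 5 lines: ssjay naj dhv cdp bsq
Hunk 6: at line 1 remove [naj] add [ltzgk,yyb,qjci] -> 7 lines: ssjay ltzgk yyb qjci dhv cdp bsq
Final line 3: yyb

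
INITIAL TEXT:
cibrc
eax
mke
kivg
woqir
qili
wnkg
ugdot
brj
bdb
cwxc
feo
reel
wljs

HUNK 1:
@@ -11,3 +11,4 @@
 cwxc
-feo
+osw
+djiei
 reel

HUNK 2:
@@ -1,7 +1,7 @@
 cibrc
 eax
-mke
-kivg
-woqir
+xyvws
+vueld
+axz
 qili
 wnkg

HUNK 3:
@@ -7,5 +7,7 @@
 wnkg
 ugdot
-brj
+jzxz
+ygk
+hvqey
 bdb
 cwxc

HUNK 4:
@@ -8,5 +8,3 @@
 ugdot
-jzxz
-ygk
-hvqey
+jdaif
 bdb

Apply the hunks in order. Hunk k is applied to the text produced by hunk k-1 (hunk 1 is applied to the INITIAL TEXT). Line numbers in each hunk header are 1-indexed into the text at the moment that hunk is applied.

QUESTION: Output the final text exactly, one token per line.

Hunk 1: at line 11 remove [feo] add [osw,djiei] -> 15 lines: cibrc eax mke kivg woqir qili wnkg ugdot brj bdb cwxc osw djiei reel wljs
Hunk 2: at line 1 remove [mke,kivg,woqir] add [xyvws,vueld,axz] -> 15 lines: cibrc eax xyvws vueld axz qili wnkg ugdot brj bdb cwxc osw djiei reel wljs
Hunk 3: at line 7 remove [brj] add [jzxz,ygk,hvqey] -> 17 lines: cibrc eax xyvws vueld axz qili wnkg ugdot jzxz ygk hvqey bdb cwxc osw djiei reel wljs
Hunk 4: at line 8 remove [jzxz,ygk,hvqey] add [jdaif] -> 15 lines: cibrc eax xyvws vueld axz qili wnkg ugdot jdaif bdb cwxc osw djiei reel wljs

Answer: cibrc
eax
xyvws
vueld
axz
qili
wnkg
ugdot
jdaif
bdb
cwxc
osw
djiei
reel
wljs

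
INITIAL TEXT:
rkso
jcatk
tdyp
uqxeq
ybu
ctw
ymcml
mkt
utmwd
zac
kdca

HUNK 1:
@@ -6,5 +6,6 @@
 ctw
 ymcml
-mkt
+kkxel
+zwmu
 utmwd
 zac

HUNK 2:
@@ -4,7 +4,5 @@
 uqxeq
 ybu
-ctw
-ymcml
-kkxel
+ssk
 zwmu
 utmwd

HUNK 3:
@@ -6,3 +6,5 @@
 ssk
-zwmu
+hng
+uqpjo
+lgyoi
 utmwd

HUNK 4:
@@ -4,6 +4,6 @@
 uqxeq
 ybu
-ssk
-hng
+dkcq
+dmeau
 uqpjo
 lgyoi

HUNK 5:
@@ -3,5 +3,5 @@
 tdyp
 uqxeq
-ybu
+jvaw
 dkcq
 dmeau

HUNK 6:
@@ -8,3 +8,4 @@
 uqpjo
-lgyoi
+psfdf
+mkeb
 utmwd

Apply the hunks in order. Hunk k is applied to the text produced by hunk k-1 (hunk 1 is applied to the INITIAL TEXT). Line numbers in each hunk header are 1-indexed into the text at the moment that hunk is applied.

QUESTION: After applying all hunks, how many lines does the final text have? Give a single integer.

Answer: 13

Derivation:
Hunk 1: at line 6 remove [mkt] add [kkxel,zwmu] -> 12 lines: rkso jcatk tdyp uqxeq ybu ctw ymcml kkxel zwmu utmwd zac kdca
Hunk 2: at line 4 remove [ctw,ymcml,kkxel] add [ssk] -> 10 lines: rkso jcatk tdyp uqxeq ybu ssk zwmu utmwd zac kdca
Hunk 3: at line 6 remove [zwmu] add [hng,uqpjo,lgyoi] -> 12 lines: rkso jcatk tdyp uqxeq ybu ssk hng uqpjo lgyoi utmwd zac kdca
Hunk 4: at line 4 remove [ssk,hng] add [dkcq,dmeau] -> 12 lines: rkso jcatk tdyp uqxeq ybu dkcq dmeau uqpjo lgyoi utmwd zac kdca
Hunk 5: at line 3 remove [ybu] add [jvaw] -> 12 lines: rkso jcatk tdyp uqxeq jvaw dkcq dmeau uqpjo lgyoi utmwd zac kdca
Hunk 6: at line 8 remove [lgyoi] add [psfdf,mkeb] -> 13 lines: rkso jcatk tdyp uqxeq jvaw dkcq dmeau uqpjo psfdf mkeb utmwd zac kdca
Final line count: 13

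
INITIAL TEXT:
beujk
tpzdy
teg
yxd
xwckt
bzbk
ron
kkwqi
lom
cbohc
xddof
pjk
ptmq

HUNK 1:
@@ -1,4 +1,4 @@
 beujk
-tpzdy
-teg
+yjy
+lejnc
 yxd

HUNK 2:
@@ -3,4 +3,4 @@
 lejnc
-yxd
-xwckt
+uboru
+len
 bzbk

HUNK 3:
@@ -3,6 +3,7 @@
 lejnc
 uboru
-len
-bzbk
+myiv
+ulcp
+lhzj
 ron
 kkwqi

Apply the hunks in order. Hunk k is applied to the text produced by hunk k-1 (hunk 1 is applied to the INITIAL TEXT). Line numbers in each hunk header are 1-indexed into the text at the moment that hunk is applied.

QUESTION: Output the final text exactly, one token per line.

Answer: beujk
yjy
lejnc
uboru
myiv
ulcp
lhzj
ron
kkwqi
lom
cbohc
xddof
pjk
ptmq

Derivation:
Hunk 1: at line 1 remove [tpzdy,teg] add [yjy,lejnc] -> 13 lines: beujk yjy lejnc yxd xwckt bzbk ron kkwqi lom cbohc xddof pjk ptmq
Hunk 2: at line 3 remove [yxd,xwckt] add [uboru,len] -> 13 lines: beujk yjy lejnc uboru len bzbk ron kkwqi lom cbohc xddof pjk ptmq
Hunk 3: at line 3 remove [len,bzbk] add [myiv,ulcp,lhzj] -> 14 lines: beujk yjy lejnc uboru myiv ulcp lhzj ron kkwqi lom cbohc xddof pjk ptmq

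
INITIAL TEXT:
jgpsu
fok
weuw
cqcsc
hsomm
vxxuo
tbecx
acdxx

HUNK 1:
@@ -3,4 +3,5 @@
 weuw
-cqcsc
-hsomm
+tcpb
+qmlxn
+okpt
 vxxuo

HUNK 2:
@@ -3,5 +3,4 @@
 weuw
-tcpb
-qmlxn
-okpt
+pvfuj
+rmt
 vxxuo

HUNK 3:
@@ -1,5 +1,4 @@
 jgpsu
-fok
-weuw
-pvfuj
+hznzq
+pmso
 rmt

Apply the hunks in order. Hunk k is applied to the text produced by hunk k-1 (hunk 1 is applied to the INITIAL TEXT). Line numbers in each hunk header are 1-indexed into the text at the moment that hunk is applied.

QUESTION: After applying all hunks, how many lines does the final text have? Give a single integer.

Answer: 7

Derivation:
Hunk 1: at line 3 remove [cqcsc,hsomm] add [tcpb,qmlxn,okpt] -> 9 lines: jgpsu fok weuw tcpb qmlxn okpt vxxuo tbecx acdxx
Hunk 2: at line 3 remove [tcpb,qmlxn,okpt] add [pvfuj,rmt] -> 8 lines: jgpsu fok weuw pvfuj rmt vxxuo tbecx acdxx
Hunk 3: at line 1 remove [fok,weuw,pvfuj] add [hznzq,pmso] -> 7 lines: jgpsu hznzq pmso rmt vxxuo tbecx acdxx
Final line count: 7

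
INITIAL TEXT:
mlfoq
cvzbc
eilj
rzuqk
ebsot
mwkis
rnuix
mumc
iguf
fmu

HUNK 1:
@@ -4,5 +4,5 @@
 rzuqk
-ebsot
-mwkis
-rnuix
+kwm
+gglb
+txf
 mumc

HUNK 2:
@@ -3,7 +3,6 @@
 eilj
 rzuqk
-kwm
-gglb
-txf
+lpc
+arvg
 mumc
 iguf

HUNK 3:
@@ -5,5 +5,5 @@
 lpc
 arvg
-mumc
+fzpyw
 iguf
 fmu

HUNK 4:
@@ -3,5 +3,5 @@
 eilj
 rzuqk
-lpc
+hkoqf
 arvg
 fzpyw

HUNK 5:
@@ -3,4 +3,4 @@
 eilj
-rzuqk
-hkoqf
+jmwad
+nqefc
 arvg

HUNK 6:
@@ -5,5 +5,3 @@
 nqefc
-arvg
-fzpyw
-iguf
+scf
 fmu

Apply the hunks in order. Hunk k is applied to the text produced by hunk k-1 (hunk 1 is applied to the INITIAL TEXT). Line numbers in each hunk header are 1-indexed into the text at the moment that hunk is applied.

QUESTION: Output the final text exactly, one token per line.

Hunk 1: at line 4 remove [ebsot,mwkis,rnuix] add [kwm,gglb,txf] -> 10 lines: mlfoq cvzbc eilj rzuqk kwm gglb txf mumc iguf fmu
Hunk 2: at line 3 remove [kwm,gglb,txf] add [lpc,arvg] -> 9 lines: mlfoq cvzbc eilj rzuqk lpc arvg mumc iguf fmu
Hunk 3: at line 5 remove [mumc] add [fzpyw] -> 9 lines: mlfoq cvzbc eilj rzuqk lpc arvg fzpyw iguf fmu
Hunk 4: at line 3 remove [lpc] add [hkoqf] -> 9 lines: mlfoq cvzbc eilj rzuqk hkoqf arvg fzpyw iguf fmu
Hunk 5: at line 3 remove [rzuqk,hkoqf] add [jmwad,nqefc] -> 9 lines: mlfoq cvzbc eilj jmwad nqefc arvg fzpyw iguf fmu
Hunk 6: at line 5 remove [arvg,fzpyw,iguf] add [scf] -> 7 lines: mlfoq cvzbc eilj jmwad nqefc scf fmu

Answer: mlfoq
cvzbc
eilj
jmwad
nqefc
scf
fmu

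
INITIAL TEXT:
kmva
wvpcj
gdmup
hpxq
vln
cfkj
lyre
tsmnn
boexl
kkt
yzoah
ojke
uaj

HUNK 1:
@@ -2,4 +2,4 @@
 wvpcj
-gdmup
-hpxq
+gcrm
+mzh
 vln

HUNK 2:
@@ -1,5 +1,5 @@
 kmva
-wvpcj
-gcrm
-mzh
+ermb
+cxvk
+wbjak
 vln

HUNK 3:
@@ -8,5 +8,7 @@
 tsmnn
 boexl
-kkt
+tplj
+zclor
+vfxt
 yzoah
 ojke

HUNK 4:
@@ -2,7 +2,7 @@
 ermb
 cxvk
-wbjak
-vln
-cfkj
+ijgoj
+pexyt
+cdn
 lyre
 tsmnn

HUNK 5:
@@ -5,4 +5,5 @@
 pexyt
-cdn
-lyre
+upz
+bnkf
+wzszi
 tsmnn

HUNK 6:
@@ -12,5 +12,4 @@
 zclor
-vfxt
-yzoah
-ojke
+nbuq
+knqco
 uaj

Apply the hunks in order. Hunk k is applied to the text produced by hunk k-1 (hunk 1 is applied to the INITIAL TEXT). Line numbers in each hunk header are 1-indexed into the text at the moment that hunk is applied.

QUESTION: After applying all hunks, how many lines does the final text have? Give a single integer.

Hunk 1: at line 2 remove [gdmup,hpxq] add [gcrm,mzh] -> 13 lines: kmva wvpcj gcrm mzh vln cfkj lyre tsmnn boexl kkt yzoah ojke uaj
Hunk 2: at line 1 remove [wvpcj,gcrm,mzh] add [ermb,cxvk,wbjak] -> 13 lines: kmva ermb cxvk wbjak vln cfkj lyre tsmnn boexl kkt yzoah ojke uaj
Hunk 3: at line 8 remove [kkt] add [tplj,zclor,vfxt] -> 15 lines: kmva ermb cxvk wbjak vln cfkj lyre tsmnn boexl tplj zclor vfxt yzoah ojke uaj
Hunk 4: at line 2 remove [wbjak,vln,cfkj] add [ijgoj,pexyt,cdn] -> 15 lines: kmva ermb cxvk ijgoj pexyt cdn lyre tsmnn boexl tplj zclor vfxt yzoah ojke uaj
Hunk 5: at line 5 remove [cdn,lyre] add [upz,bnkf,wzszi] -> 16 lines: kmva ermb cxvk ijgoj pexyt upz bnkf wzszi tsmnn boexl tplj zclor vfxt yzoah ojke uaj
Hunk 6: at line 12 remove [vfxt,yzoah,ojke] add [nbuq,knqco] -> 15 lines: kmva ermb cxvk ijgoj pexyt upz bnkf wzszi tsmnn boexl tplj zclor nbuq knqco uaj
Final line count: 15

Answer: 15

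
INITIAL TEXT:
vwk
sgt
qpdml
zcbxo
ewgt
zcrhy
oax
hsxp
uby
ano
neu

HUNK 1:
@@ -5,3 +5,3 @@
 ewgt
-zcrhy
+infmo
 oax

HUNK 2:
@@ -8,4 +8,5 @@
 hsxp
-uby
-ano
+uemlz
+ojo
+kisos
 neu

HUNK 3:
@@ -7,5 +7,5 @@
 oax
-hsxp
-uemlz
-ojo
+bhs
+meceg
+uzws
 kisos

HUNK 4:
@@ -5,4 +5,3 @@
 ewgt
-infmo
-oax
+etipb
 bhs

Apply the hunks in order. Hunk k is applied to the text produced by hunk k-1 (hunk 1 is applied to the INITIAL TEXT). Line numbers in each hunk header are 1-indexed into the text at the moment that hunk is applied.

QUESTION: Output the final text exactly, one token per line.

Answer: vwk
sgt
qpdml
zcbxo
ewgt
etipb
bhs
meceg
uzws
kisos
neu

Derivation:
Hunk 1: at line 5 remove [zcrhy] add [infmo] -> 11 lines: vwk sgt qpdml zcbxo ewgt infmo oax hsxp uby ano neu
Hunk 2: at line 8 remove [uby,ano] add [uemlz,ojo,kisos] -> 12 lines: vwk sgt qpdml zcbxo ewgt infmo oax hsxp uemlz ojo kisos neu
Hunk 3: at line 7 remove [hsxp,uemlz,ojo] add [bhs,meceg,uzws] -> 12 lines: vwk sgt qpdml zcbxo ewgt infmo oax bhs meceg uzws kisos neu
Hunk 4: at line 5 remove [infmo,oax] add [etipb] -> 11 lines: vwk sgt qpdml zcbxo ewgt etipb bhs meceg uzws kisos neu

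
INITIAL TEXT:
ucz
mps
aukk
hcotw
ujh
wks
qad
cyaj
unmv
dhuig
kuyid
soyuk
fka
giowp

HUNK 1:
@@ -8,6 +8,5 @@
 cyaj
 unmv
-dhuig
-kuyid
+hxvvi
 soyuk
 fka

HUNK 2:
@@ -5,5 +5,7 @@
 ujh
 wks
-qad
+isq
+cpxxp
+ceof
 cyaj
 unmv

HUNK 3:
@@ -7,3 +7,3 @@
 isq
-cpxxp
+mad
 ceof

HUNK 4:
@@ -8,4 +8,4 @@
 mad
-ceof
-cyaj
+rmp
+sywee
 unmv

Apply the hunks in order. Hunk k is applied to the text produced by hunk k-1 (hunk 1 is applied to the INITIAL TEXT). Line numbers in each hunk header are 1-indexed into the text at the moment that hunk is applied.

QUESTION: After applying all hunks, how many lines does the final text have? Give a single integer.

Hunk 1: at line 8 remove [dhuig,kuyid] add [hxvvi] -> 13 lines: ucz mps aukk hcotw ujh wks qad cyaj unmv hxvvi soyuk fka giowp
Hunk 2: at line 5 remove [qad] add [isq,cpxxp,ceof] -> 15 lines: ucz mps aukk hcotw ujh wks isq cpxxp ceof cyaj unmv hxvvi soyuk fka giowp
Hunk 3: at line 7 remove [cpxxp] add [mad] -> 15 lines: ucz mps aukk hcotw ujh wks isq mad ceof cyaj unmv hxvvi soyuk fka giowp
Hunk 4: at line 8 remove [ceof,cyaj] add [rmp,sywee] -> 15 lines: ucz mps aukk hcotw ujh wks isq mad rmp sywee unmv hxvvi soyuk fka giowp
Final line count: 15

Answer: 15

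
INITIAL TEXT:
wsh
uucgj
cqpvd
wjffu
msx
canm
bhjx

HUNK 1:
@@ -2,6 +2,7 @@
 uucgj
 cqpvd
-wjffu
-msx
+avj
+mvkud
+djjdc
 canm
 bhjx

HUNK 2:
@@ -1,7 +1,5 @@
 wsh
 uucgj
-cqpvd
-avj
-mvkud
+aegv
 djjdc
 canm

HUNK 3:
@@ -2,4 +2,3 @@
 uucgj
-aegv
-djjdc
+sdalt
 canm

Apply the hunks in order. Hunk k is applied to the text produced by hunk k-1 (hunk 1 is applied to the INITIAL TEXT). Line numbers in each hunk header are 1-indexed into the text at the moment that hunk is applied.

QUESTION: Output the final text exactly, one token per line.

Hunk 1: at line 2 remove [wjffu,msx] add [avj,mvkud,djjdc] -> 8 lines: wsh uucgj cqpvd avj mvkud djjdc canm bhjx
Hunk 2: at line 1 remove [cqpvd,avj,mvkud] add [aegv] -> 6 lines: wsh uucgj aegv djjdc canm bhjx
Hunk 3: at line 2 remove [aegv,djjdc] add [sdalt] -> 5 lines: wsh uucgj sdalt canm bhjx

Answer: wsh
uucgj
sdalt
canm
bhjx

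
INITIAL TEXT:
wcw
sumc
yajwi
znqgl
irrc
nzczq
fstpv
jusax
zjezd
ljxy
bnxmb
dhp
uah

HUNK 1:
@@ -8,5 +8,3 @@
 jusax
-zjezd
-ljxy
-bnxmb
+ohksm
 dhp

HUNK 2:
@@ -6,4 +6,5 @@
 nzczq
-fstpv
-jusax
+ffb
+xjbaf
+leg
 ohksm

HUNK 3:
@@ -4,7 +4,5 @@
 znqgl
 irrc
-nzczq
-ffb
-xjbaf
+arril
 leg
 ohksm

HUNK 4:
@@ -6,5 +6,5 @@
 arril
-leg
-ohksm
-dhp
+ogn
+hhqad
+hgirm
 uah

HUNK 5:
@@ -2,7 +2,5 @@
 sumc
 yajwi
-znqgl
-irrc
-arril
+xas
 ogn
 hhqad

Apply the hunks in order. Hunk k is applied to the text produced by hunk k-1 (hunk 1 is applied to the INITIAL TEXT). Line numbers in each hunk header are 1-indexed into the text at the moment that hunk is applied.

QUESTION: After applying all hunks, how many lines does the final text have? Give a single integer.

Hunk 1: at line 8 remove [zjezd,ljxy,bnxmb] add [ohksm] -> 11 lines: wcw sumc yajwi znqgl irrc nzczq fstpv jusax ohksm dhp uah
Hunk 2: at line 6 remove [fstpv,jusax] add [ffb,xjbaf,leg] -> 12 lines: wcw sumc yajwi znqgl irrc nzczq ffb xjbaf leg ohksm dhp uah
Hunk 3: at line 4 remove [nzczq,ffb,xjbaf] add [arril] -> 10 lines: wcw sumc yajwi znqgl irrc arril leg ohksm dhp uah
Hunk 4: at line 6 remove [leg,ohksm,dhp] add [ogn,hhqad,hgirm] -> 10 lines: wcw sumc yajwi znqgl irrc arril ogn hhqad hgirm uah
Hunk 5: at line 2 remove [znqgl,irrc,arril] add [xas] -> 8 lines: wcw sumc yajwi xas ogn hhqad hgirm uah
Final line count: 8

Answer: 8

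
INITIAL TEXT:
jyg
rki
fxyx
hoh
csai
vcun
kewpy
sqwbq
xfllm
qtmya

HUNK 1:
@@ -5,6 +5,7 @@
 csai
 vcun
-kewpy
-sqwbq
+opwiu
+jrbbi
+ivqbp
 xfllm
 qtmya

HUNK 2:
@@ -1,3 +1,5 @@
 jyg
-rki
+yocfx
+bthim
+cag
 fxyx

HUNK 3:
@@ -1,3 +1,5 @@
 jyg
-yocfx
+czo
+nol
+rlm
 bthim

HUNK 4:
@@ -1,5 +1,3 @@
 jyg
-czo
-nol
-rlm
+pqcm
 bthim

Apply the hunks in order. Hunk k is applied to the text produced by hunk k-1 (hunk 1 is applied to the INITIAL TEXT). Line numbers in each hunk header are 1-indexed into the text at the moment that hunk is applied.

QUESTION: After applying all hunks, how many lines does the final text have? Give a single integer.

Answer: 13

Derivation:
Hunk 1: at line 5 remove [kewpy,sqwbq] add [opwiu,jrbbi,ivqbp] -> 11 lines: jyg rki fxyx hoh csai vcun opwiu jrbbi ivqbp xfllm qtmya
Hunk 2: at line 1 remove [rki] add [yocfx,bthim,cag] -> 13 lines: jyg yocfx bthim cag fxyx hoh csai vcun opwiu jrbbi ivqbp xfllm qtmya
Hunk 3: at line 1 remove [yocfx] add [czo,nol,rlm] -> 15 lines: jyg czo nol rlm bthim cag fxyx hoh csai vcun opwiu jrbbi ivqbp xfllm qtmya
Hunk 4: at line 1 remove [czo,nol,rlm] add [pqcm] -> 13 lines: jyg pqcm bthim cag fxyx hoh csai vcun opwiu jrbbi ivqbp xfllm qtmya
Final line count: 13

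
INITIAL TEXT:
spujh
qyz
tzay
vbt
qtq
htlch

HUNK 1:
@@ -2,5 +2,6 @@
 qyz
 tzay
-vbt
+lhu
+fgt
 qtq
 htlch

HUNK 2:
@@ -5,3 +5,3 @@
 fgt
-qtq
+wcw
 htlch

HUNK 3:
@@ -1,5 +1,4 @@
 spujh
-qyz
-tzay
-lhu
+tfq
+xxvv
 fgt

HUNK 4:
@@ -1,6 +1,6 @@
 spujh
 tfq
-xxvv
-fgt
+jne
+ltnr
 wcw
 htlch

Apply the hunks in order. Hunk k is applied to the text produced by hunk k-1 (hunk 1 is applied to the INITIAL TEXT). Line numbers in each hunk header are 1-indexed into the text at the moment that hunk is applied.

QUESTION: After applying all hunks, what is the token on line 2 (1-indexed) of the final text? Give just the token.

Answer: tfq

Derivation:
Hunk 1: at line 2 remove [vbt] add [lhu,fgt] -> 7 lines: spujh qyz tzay lhu fgt qtq htlch
Hunk 2: at line 5 remove [qtq] add [wcw] -> 7 lines: spujh qyz tzay lhu fgt wcw htlch
Hunk 3: at line 1 remove [qyz,tzay,lhu] add [tfq,xxvv] -> 6 lines: spujh tfq xxvv fgt wcw htlch
Hunk 4: at line 1 remove [xxvv,fgt] add [jne,ltnr] -> 6 lines: spujh tfq jne ltnr wcw htlch
Final line 2: tfq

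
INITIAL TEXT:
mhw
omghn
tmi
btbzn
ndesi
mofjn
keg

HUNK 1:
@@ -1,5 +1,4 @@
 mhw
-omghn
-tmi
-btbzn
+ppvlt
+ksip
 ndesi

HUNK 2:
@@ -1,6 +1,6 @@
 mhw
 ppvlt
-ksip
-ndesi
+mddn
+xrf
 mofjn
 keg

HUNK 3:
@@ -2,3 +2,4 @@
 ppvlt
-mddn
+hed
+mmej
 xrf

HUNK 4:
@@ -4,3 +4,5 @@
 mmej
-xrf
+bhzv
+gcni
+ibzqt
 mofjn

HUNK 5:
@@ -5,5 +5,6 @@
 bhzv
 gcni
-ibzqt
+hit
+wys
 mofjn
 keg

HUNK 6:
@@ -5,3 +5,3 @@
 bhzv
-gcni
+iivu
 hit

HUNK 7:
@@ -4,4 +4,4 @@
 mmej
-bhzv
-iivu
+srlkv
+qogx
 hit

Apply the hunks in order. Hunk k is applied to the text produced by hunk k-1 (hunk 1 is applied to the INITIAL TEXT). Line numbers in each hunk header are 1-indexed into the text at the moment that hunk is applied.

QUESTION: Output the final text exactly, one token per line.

Hunk 1: at line 1 remove [omghn,tmi,btbzn] add [ppvlt,ksip] -> 6 lines: mhw ppvlt ksip ndesi mofjn keg
Hunk 2: at line 1 remove [ksip,ndesi] add [mddn,xrf] -> 6 lines: mhw ppvlt mddn xrf mofjn keg
Hunk 3: at line 2 remove [mddn] add [hed,mmej] -> 7 lines: mhw ppvlt hed mmej xrf mofjn keg
Hunk 4: at line 4 remove [xrf] add [bhzv,gcni,ibzqt] -> 9 lines: mhw ppvlt hed mmej bhzv gcni ibzqt mofjn keg
Hunk 5: at line 5 remove [ibzqt] add [hit,wys] -> 10 lines: mhw ppvlt hed mmej bhzv gcni hit wys mofjn keg
Hunk 6: at line 5 remove [gcni] add [iivu] -> 10 lines: mhw ppvlt hed mmej bhzv iivu hit wys mofjn keg
Hunk 7: at line 4 remove [bhzv,iivu] add [srlkv,qogx] -> 10 lines: mhw ppvlt hed mmej srlkv qogx hit wys mofjn keg

Answer: mhw
ppvlt
hed
mmej
srlkv
qogx
hit
wys
mofjn
keg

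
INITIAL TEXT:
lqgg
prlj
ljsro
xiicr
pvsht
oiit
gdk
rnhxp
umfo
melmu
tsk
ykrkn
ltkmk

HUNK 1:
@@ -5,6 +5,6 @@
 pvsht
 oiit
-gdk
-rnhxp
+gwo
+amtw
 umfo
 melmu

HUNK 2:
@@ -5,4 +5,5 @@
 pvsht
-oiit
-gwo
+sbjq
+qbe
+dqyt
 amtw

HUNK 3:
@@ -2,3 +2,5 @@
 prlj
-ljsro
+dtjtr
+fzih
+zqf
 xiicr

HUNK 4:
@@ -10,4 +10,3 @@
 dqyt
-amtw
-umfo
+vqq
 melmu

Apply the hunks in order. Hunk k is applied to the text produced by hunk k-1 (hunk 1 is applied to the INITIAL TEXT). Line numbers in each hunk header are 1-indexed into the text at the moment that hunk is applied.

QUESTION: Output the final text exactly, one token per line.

Answer: lqgg
prlj
dtjtr
fzih
zqf
xiicr
pvsht
sbjq
qbe
dqyt
vqq
melmu
tsk
ykrkn
ltkmk

Derivation:
Hunk 1: at line 5 remove [gdk,rnhxp] add [gwo,amtw] -> 13 lines: lqgg prlj ljsro xiicr pvsht oiit gwo amtw umfo melmu tsk ykrkn ltkmk
Hunk 2: at line 5 remove [oiit,gwo] add [sbjq,qbe,dqyt] -> 14 lines: lqgg prlj ljsro xiicr pvsht sbjq qbe dqyt amtw umfo melmu tsk ykrkn ltkmk
Hunk 3: at line 2 remove [ljsro] add [dtjtr,fzih,zqf] -> 16 lines: lqgg prlj dtjtr fzih zqf xiicr pvsht sbjq qbe dqyt amtw umfo melmu tsk ykrkn ltkmk
Hunk 4: at line 10 remove [amtw,umfo] add [vqq] -> 15 lines: lqgg prlj dtjtr fzih zqf xiicr pvsht sbjq qbe dqyt vqq melmu tsk ykrkn ltkmk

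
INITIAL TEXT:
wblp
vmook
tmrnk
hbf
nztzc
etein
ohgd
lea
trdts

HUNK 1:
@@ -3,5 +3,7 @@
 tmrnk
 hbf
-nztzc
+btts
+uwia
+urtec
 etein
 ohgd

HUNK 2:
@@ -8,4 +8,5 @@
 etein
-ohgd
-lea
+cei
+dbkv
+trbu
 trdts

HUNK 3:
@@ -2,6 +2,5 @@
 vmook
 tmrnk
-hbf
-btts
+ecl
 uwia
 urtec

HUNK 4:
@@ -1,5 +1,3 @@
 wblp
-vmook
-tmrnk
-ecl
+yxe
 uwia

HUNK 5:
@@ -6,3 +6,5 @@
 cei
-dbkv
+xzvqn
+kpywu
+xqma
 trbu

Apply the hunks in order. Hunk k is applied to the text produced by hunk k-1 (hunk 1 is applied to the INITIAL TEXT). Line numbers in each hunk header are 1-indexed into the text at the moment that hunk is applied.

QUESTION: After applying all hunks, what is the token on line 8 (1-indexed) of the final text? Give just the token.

Answer: kpywu

Derivation:
Hunk 1: at line 3 remove [nztzc] add [btts,uwia,urtec] -> 11 lines: wblp vmook tmrnk hbf btts uwia urtec etein ohgd lea trdts
Hunk 2: at line 8 remove [ohgd,lea] add [cei,dbkv,trbu] -> 12 lines: wblp vmook tmrnk hbf btts uwia urtec etein cei dbkv trbu trdts
Hunk 3: at line 2 remove [hbf,btts] add [ecl] -> 11 lines: wblp vmook tmrnk ecl uwia urtec etein cei dbkv trbu trdts
Hunk 4: at line 1 remove [vmook,tmrnk,ecl] add [yxe] -> 9 lines: wblp yxe uwia urtec etein cei dbkv trbu trdts
Hunk 5: at line 6 remove [dbkv] add [xzvqn,kpywu,xqma] -> 11 lines: wblp yxe uwia urtec etein cei xzvqn kpywu xqma trbu trdts
Final line 8: kpywu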